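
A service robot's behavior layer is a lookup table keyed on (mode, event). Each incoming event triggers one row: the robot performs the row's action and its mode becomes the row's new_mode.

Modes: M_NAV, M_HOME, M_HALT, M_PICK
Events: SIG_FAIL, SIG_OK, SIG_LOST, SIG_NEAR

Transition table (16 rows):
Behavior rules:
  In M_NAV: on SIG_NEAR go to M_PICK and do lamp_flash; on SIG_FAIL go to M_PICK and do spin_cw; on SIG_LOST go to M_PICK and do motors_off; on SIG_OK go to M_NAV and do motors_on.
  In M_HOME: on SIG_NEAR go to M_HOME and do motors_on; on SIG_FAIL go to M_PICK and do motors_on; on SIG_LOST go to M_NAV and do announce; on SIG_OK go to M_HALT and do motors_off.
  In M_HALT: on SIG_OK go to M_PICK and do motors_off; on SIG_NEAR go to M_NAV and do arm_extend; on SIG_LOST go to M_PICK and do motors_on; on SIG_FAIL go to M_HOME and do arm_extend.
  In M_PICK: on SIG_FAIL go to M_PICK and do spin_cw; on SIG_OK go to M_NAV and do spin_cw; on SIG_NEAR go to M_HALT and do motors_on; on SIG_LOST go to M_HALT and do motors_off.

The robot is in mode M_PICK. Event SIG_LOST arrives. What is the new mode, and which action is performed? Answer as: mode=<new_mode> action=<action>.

mode=M_HALT action=motors_off

current mode = M_PICK; filter table to that mode:
  (M_PICK, SIG_FAIL) → (M_PICK, spin_cw)
  (M_PICK, SIG_OK) → (M_NAV, spin_cw)
  (M_PICK, SIG_NEAR) → (M_HALT, motors_on)
  (M_PICK, SIG_LOST) → (M_HALT, motors_off)  ← event matches
event = SIG_LOST selects (M_HALT, motors_off)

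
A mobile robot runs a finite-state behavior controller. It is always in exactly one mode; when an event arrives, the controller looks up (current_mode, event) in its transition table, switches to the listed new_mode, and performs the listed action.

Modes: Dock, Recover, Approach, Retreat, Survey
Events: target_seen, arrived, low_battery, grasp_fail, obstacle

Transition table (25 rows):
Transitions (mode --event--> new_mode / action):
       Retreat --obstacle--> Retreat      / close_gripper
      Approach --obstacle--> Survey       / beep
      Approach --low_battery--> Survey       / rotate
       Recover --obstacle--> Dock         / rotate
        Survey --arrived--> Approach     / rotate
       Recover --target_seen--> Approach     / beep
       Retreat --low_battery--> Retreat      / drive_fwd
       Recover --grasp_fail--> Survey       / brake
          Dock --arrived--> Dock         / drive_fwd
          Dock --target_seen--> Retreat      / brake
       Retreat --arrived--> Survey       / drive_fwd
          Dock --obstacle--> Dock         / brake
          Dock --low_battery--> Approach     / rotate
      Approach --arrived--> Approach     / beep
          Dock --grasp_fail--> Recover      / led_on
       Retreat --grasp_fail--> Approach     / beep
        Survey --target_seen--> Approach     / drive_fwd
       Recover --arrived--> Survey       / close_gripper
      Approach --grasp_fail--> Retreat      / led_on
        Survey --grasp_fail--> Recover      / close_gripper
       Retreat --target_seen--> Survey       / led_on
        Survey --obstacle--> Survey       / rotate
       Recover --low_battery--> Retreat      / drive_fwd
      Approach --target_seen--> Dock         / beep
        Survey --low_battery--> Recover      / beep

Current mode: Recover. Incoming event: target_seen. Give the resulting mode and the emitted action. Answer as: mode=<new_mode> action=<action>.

mode=Approach action=beep

current mode = Recover; filter table to that mode:
  (Recover, obstacle) → (Dock, rotate)
  (Recover, target_seen) → (Approach, beep)  ← event matches
  (Recover, grasp_fail) → (Survey, brake)
  (Recover, arrived) → (Survey, close_gripper)
  (Recover, low_battery) → (Retreat, drive_fwd)
event = target_seen selects (Approach, beep)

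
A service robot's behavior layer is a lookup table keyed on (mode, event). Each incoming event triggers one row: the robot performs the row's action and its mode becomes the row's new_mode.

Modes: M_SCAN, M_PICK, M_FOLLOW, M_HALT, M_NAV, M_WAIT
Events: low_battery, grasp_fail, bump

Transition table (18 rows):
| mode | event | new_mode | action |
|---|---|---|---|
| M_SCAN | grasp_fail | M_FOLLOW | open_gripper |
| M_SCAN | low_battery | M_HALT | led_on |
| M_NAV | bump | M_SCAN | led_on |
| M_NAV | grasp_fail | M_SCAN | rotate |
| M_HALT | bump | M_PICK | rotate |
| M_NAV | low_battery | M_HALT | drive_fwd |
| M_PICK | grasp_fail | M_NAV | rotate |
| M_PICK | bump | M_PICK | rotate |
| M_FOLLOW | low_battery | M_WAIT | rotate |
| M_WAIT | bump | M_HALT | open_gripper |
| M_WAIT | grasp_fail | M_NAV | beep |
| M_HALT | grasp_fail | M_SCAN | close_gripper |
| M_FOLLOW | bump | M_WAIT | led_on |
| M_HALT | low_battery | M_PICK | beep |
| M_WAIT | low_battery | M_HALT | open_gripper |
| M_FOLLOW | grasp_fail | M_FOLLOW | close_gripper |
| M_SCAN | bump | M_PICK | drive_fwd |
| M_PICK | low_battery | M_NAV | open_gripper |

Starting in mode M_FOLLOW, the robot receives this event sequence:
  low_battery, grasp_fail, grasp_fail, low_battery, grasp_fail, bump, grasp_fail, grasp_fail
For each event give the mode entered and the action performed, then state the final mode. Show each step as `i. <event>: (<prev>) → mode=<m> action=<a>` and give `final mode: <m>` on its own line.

1. low_battery: (M_FOLLOW) → mode=M_WAIT action=rotate
2. grasp_fail: (M_WAIT) → mode=M_NAV action=beep
3. grasp_fail: (M_NAV) → mode=M_SCAN action=rotate
4. low_battery: (M_SCAN) → mode=M_HALT action=led_on
5. grasp_fail: (M_HALT) → mode=M_SCAN action=close_gripper
6. bump: (M_SCAN) → mode=M_PICK action=drive_fwd
7. grasp_fail: (M_PICK) → mode=M_NAV action=rotate
8. grasp_fail: (M_NAV) → mode=M_SCAN action=rotate

final mode: M_SCAN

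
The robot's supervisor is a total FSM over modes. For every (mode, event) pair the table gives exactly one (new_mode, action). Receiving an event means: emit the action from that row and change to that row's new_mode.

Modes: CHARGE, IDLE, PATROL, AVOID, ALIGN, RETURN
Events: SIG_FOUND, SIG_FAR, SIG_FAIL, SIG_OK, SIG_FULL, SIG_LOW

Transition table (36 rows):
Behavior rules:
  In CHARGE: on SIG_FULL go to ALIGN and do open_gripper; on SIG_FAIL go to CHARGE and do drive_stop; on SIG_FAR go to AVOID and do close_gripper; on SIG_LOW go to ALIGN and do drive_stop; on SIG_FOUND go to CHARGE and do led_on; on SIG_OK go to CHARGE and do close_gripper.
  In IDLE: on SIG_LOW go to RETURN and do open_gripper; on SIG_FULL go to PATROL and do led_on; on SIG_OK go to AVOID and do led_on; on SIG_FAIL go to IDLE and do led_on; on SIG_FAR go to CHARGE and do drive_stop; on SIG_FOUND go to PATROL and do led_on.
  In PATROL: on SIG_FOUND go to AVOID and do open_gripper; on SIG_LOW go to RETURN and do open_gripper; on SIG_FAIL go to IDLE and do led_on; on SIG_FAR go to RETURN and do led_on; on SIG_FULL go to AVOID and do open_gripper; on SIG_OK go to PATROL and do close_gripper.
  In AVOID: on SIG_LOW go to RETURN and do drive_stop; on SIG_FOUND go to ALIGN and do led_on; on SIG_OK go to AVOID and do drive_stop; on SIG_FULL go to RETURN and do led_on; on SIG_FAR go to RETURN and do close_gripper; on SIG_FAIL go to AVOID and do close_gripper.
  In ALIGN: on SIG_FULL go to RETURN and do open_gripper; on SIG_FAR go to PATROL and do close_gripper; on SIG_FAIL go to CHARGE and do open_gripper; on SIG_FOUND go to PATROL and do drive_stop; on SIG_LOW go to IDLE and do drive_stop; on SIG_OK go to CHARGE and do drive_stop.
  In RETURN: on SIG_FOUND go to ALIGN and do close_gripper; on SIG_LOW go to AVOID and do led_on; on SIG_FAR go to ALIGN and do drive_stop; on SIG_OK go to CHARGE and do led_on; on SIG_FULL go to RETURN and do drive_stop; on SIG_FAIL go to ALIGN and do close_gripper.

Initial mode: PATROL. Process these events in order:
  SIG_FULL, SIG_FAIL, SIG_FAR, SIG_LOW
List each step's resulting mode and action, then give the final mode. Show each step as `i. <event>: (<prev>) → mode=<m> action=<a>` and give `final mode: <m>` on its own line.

final mode: AVOID

1. SIG_FULL: (PATROL) → mode=AVOID action=open_gripper
2. SIG_FAIL: (AVOID) → mode=AVOID action=close_gripper
3. SIG_FAR: (AVOID) → mode=RETURN action=close_gripper
4. SIG_LOW: (RETURN) → mode=AVOID action=led_on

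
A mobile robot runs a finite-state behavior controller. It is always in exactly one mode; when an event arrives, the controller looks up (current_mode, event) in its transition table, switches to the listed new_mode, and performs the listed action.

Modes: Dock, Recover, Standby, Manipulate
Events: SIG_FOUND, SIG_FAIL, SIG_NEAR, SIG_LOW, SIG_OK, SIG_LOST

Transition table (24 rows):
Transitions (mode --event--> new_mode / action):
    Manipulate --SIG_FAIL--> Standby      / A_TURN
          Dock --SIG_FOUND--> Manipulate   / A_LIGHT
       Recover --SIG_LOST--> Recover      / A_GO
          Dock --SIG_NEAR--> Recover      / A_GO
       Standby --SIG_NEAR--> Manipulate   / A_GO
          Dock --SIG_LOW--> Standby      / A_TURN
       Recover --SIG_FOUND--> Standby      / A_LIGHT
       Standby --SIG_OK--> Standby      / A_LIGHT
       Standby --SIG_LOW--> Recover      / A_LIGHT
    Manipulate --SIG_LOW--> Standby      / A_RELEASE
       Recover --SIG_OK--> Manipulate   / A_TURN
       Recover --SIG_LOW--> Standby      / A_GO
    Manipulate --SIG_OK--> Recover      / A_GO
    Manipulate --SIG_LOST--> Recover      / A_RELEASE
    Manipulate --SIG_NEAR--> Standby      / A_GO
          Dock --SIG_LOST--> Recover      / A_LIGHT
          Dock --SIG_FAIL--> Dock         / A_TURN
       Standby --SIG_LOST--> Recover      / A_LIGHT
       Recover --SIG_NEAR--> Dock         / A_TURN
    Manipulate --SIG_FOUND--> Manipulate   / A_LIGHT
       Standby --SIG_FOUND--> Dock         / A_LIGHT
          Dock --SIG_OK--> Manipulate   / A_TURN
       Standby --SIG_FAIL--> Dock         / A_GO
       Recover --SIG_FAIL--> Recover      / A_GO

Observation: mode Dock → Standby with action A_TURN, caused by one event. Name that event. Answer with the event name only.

SIG_LOW

try SIG_FOUND: (Dock, SIG_FOUND) → (Manipulate, A_LIGHT)
try SIG_FAIL: (Dock, SIG_FAIL) → (Dock, A_TURN)
try SIG_NEAR: (Dock, SIG_NEAR) → (Recover, A_GO)
try SIG_LOW: (Dock, SIG_LOW) → (Standby, A_TURN)  ← matches
try SIG_OK: (Dock, SIG_OK) → (Manipulate, A_TURN)
try SIG_LOST: (Dock, SIG_LOST) → (Recover, A_LIGHT)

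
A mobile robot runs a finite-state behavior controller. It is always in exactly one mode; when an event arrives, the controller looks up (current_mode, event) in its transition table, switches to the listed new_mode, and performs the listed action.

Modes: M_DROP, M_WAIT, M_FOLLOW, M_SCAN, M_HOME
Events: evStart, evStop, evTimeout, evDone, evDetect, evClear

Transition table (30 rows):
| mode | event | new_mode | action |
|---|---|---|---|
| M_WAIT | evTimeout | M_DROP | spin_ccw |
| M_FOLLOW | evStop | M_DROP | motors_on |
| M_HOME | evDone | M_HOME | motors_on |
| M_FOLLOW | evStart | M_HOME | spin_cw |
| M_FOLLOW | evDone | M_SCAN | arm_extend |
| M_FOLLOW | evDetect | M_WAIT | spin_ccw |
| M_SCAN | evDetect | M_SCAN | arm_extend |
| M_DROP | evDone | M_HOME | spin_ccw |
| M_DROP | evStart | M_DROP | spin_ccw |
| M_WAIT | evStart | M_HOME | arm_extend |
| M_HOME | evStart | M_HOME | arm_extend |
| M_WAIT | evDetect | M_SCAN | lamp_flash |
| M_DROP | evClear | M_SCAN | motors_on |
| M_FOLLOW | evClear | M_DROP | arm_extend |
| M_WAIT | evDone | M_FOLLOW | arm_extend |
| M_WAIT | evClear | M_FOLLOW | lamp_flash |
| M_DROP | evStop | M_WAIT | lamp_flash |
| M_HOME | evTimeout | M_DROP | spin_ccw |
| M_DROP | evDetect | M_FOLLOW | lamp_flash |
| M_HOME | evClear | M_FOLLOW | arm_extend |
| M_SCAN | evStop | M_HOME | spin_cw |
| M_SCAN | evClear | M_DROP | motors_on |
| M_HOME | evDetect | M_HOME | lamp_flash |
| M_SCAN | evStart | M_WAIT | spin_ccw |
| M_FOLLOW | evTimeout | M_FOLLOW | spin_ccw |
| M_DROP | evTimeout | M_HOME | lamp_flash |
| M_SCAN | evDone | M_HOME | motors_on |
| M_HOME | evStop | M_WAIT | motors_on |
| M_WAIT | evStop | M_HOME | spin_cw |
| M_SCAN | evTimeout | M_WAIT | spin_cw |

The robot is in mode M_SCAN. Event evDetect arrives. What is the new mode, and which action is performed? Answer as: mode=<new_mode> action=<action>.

mode=M_SCAN action=arm_extend

current mode = M_SCAN; filter table to that mode:
  (M_SCAN, evDetect) → (M_SCAN, arm_extend)  ← event matches
  (M_SCAN, evStop) → (M_HOME, spin_cw)
  (M_SCAN, evClear) → (M_DROP, motors_on)
  (M_SCAN, evStart) → (M_WAIT, spin_ccw)
  (M_SCAN, evDone) → (M_HOME, motors_on)
  (M_SCAN, evTimeout) → (M_WAIT, spin_cw)
event = evDetect selects (M_SCAN, arm_extend)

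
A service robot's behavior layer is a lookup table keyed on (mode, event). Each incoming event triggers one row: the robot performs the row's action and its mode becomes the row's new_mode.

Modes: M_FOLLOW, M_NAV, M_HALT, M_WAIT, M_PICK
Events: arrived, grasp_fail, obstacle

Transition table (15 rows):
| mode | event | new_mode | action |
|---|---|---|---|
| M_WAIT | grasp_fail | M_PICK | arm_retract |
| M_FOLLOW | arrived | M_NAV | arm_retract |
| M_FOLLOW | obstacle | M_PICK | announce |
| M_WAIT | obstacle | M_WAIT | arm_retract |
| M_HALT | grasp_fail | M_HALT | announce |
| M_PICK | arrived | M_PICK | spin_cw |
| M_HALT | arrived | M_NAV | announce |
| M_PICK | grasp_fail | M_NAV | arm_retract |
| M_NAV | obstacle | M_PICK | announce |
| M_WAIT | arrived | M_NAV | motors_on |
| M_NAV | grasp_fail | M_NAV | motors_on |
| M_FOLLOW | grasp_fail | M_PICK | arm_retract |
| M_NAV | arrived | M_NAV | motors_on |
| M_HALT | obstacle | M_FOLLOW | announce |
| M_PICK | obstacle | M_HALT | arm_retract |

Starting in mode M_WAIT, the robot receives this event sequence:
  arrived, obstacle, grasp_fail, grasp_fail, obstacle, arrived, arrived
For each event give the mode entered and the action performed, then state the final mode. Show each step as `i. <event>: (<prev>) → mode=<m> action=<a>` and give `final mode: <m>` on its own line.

1. arrived: (M_WAIT) → mode=M_NAV action=motors_on
2. obstacle: (M_NAV) → mode=M_PICK action=announce
3. grasp_fail: (M_PICK) → mode=M_NAV action=arm_retract
4. grasp_fail: (M_NAV) → mode=M_NAV action=motors_on
5. obstacle: (M_NAV) → mode=M_PICK action=announce
6. arrived: (M_PICK) → mode=M_PICK action=spin_cw
7. arrived: (M_PICK) → mode=M_PICK action=spin_cw

final mode: M_PICK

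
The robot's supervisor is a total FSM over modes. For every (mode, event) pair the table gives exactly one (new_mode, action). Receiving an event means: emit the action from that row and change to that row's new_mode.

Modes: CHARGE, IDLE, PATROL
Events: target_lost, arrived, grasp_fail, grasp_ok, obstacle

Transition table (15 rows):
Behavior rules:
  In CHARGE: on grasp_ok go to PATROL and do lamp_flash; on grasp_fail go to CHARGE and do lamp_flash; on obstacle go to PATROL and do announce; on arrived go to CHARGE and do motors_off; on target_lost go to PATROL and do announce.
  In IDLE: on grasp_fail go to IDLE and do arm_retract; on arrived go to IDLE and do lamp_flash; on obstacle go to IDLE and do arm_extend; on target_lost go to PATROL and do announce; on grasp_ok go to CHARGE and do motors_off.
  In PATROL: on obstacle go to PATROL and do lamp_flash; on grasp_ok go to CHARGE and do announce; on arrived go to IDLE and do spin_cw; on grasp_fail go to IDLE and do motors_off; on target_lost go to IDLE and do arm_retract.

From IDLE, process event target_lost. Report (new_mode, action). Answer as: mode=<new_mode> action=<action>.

mode=PATROL action=announce

current mode = IDLE; filter table to that mode:
  (IDLE, grasp_fail) → (IDLE, arm_retract)
  (IDLE, arrived) → (IDLE, lamp_flash)
  (IDLE, obstacle) → (IDLE, arm_extend)
  (IDLE, target_lost) → (PATROL, announce)  ← event matches
  (IDLE, grasp_ok) → (CHARGE, motors_off)
event = target_lost selects (PATROL, announce)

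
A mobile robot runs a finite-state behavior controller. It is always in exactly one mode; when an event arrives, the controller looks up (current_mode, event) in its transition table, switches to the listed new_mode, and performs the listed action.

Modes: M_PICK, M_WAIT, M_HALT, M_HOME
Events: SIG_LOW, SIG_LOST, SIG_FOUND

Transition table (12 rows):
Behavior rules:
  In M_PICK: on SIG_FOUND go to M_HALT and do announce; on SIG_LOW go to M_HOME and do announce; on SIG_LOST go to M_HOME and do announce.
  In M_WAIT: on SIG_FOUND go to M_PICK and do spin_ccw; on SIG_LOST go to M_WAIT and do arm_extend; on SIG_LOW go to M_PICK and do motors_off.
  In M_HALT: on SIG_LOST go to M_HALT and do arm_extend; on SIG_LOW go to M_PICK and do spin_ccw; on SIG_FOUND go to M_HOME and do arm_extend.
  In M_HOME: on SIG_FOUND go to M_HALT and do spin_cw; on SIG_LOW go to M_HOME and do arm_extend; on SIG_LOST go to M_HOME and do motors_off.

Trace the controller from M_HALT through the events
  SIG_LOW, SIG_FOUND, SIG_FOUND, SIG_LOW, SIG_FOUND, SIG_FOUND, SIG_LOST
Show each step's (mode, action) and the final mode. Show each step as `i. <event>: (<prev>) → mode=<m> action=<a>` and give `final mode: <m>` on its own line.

final mode: M_HOME

1. SIG_LOW: (M_HALT) → mode=M_PICK action=spin_ccw
2. SIG_FOUND: (M_PICK) → mode=M_HALT action=announce
3. SIG_FOUND: (M_HALT) → mode=M_HOME action=arm_extend
4. SIG_LOW: (M_HOME) → mode=M_HOME action=arm_extend
5. SIG_FOUND: (M_HOME) → mode=M_HALT action=spin_cw
6. SIG_FOUND: (M_HALT) → mode=M_HOME action=arm_extend
7. SIG_LOST: (M_HOME) → mode=M_HOME action=motors_off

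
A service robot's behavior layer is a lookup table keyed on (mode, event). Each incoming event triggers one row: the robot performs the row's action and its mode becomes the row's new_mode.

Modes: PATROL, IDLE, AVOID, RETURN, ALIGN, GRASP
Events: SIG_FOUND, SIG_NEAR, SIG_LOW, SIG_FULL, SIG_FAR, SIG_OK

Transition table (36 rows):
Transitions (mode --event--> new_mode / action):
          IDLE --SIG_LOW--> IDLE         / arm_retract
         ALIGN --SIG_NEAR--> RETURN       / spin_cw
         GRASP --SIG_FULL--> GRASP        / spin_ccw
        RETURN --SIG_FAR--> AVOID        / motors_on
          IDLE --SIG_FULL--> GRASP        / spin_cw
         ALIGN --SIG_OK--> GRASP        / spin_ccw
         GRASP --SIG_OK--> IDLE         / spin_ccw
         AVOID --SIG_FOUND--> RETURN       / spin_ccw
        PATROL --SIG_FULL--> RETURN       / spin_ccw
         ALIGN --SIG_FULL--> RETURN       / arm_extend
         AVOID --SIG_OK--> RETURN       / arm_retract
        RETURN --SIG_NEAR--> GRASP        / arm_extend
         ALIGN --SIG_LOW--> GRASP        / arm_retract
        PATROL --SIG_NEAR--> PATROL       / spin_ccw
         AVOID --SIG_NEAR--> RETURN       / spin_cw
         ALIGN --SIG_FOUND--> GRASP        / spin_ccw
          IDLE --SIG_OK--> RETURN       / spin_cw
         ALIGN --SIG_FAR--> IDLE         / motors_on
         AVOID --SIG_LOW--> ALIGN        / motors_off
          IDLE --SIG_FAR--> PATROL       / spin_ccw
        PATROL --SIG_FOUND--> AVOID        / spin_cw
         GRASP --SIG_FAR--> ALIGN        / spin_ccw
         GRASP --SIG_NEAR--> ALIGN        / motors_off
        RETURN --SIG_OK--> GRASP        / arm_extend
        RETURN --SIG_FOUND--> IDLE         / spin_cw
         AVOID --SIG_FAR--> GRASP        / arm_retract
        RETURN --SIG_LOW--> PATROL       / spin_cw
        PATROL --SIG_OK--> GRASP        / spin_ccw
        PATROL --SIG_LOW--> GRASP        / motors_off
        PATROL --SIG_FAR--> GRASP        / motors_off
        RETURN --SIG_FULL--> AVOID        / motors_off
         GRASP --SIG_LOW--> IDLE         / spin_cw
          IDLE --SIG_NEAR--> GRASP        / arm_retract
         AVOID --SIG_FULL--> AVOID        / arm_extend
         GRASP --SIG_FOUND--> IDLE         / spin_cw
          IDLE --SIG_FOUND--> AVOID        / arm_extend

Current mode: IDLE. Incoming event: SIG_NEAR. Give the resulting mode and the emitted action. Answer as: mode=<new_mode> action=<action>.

current mode = IDLE; filter table to that mode:
  (IDLE, SIG_LOW) → (IDLE, arm_retract)
  (IDLE, SIG_FULL) → (GRASP, spin_cw)
  (IDLE, SIG_OK) → (RETURN, spin_cw)
  (IDLE, SIG_FAR) → (PATROL, spin_ccw)
  (IDLE, SIG_NEAR) → (GRASP, arm_retract)  ← event matches
  (IDLE, SIG_FOUND) → (AVOID, arm_extend)
event = SIG_NEAR selects (GRASP, arm_retract)

mode=GRASP action=arm_retract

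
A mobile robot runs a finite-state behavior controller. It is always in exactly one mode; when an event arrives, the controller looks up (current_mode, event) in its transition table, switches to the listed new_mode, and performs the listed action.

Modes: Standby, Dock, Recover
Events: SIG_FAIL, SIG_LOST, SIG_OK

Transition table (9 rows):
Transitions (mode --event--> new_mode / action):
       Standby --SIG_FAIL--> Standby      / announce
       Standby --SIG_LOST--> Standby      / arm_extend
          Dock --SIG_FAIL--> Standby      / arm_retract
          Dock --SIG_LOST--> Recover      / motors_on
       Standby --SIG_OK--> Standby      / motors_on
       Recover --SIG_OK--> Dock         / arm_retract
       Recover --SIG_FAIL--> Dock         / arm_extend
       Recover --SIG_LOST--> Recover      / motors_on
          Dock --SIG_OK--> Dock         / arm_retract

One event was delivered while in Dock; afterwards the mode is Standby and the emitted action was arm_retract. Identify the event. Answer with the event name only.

SIG_FAIL

try SIG_FAIL: (Dock, SIG_FAIL) → (Standby, arm_retract)  ← matches
try SIG_LOST: (Dock, SIG_LOST) → (Recover, motors_on)
try SIG_OK: (Dock, SIG_OK) → (Dock, arm_retract)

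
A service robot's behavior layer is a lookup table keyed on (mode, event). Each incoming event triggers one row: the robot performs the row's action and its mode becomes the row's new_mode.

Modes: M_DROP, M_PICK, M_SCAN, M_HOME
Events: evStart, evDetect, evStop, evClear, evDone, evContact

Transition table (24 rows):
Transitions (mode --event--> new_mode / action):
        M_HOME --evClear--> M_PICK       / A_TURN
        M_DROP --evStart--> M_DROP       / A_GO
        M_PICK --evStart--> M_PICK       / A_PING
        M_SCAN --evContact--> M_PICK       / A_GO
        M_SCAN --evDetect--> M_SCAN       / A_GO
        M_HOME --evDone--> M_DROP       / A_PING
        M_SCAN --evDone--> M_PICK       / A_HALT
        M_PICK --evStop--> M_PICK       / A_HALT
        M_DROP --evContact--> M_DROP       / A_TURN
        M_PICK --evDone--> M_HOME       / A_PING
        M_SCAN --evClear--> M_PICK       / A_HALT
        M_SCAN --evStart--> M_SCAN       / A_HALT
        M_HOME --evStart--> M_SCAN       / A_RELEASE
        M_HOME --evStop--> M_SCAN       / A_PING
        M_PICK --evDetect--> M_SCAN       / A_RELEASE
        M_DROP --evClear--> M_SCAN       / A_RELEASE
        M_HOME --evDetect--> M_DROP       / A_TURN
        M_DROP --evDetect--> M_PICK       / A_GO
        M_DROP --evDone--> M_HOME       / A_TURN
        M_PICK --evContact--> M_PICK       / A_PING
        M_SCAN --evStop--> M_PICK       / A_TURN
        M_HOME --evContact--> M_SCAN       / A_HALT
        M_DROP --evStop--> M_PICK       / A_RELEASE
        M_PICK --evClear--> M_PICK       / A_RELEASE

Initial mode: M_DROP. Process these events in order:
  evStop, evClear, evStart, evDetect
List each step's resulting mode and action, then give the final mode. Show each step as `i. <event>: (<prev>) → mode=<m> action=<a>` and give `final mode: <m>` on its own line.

1. evStop: (M_DROP) → mode=M_PICK action=A_RELEASE
2. evClear: (M_PICK) → mode=M_PICK action=A_RELEASE
3. evStart: (M_PICK) → mode=M_PICK action=A_PING
4. evDetect: (M_PICK) → mode=M_SCAN action=A_RELEASE

final mode: M_SCAN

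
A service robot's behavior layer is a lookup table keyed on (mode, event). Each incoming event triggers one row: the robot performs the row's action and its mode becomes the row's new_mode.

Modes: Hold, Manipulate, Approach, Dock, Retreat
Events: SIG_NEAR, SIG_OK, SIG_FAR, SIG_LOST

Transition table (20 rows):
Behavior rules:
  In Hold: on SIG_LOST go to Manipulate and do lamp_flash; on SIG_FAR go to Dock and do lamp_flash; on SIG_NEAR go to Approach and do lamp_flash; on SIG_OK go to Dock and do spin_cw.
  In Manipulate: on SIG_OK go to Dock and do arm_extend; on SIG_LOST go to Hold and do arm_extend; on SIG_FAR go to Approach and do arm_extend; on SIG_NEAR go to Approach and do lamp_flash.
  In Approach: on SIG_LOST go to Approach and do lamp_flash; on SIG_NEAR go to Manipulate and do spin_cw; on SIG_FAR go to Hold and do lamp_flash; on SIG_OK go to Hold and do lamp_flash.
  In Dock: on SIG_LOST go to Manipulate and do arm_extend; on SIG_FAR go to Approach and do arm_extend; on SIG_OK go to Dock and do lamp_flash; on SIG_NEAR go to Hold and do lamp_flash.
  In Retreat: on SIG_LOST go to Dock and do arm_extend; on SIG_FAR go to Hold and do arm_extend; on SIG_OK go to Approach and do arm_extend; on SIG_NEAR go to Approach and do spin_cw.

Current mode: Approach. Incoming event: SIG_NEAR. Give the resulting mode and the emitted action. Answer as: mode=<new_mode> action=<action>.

current mode = Approach; filter table to that mode:
  (Approach, SIG_LOST) → (Approach, lamp_flash)
  (Approach, SIG_NEAR) → (Manipulate, spin_cw)  ← event matches
  (Approach, SIG_FAR) → (Hold, lamp_flash)
  (Approach, SIG_OK) → (Hold, lamp_flash)
event = SIG_NEAR selects (Manipulate, spin_cw)

mode=Manipulate action=spin_cw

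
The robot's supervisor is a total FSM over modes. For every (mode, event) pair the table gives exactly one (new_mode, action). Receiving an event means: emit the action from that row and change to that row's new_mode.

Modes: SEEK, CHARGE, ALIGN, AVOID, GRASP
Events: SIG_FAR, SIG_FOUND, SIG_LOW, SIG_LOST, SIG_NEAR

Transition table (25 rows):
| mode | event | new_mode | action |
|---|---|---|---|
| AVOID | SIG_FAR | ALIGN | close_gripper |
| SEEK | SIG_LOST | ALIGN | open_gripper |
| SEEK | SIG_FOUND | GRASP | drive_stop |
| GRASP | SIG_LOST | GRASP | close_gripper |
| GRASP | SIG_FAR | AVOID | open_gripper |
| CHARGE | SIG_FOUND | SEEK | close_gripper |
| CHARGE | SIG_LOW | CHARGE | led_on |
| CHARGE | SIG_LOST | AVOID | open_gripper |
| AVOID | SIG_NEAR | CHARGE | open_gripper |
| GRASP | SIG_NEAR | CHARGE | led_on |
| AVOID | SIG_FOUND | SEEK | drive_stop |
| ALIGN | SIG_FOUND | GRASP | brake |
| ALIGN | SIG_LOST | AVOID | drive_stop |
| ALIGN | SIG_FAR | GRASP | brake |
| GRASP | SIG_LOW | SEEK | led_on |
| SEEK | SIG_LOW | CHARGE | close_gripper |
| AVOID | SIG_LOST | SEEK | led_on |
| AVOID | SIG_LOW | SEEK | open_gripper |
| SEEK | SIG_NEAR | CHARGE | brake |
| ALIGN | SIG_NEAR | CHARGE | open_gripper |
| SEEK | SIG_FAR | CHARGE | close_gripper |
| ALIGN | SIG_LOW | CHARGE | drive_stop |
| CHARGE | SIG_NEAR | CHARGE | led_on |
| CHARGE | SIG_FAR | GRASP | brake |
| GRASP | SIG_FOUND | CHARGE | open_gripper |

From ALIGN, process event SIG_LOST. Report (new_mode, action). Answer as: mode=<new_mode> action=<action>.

current mode = ALIGN; filter table to that mode:
  (ALIGN, SIG_FOUND) → (GRASP, brake)
  (ALIGN, SIG_LOST) → (AVOID, drive_stop)  ← event matches
  (ALIGN, SIG_FAR) → (GRASP, brake)
  (ALIGN, SIG_NEAR) → (CHARGE, open_gripper)
  (ALIGN, SIG_LOW) → (CHARGE, drive_stop)
event = SIG_LOST selects (AVOID, drive_stop)

mode=AVOID action=drive_stop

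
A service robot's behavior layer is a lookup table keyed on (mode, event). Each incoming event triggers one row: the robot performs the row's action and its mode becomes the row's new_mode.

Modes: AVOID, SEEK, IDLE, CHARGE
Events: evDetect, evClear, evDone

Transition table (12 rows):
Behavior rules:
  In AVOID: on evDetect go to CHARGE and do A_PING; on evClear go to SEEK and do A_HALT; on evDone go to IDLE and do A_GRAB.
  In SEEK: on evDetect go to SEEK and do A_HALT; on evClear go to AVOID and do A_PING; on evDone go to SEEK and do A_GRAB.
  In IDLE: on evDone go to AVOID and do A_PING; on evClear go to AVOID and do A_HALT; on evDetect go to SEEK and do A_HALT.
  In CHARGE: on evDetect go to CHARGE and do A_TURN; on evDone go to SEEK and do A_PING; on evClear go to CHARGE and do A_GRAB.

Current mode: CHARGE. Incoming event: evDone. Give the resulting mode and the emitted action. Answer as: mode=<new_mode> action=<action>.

mode=SEEK action=A_PING

current mode = CHARGE; filter table to that mode:
  (CHARGE, evDetect) → (CHARGE, A_TURN)
  (CHARGE, evDone) → (SEEK, A_PING)  ← event matches
  (CHARGE, evClear) → (CHARGE, A_GRAB)
event = evDone selects (SEEK, A_PING)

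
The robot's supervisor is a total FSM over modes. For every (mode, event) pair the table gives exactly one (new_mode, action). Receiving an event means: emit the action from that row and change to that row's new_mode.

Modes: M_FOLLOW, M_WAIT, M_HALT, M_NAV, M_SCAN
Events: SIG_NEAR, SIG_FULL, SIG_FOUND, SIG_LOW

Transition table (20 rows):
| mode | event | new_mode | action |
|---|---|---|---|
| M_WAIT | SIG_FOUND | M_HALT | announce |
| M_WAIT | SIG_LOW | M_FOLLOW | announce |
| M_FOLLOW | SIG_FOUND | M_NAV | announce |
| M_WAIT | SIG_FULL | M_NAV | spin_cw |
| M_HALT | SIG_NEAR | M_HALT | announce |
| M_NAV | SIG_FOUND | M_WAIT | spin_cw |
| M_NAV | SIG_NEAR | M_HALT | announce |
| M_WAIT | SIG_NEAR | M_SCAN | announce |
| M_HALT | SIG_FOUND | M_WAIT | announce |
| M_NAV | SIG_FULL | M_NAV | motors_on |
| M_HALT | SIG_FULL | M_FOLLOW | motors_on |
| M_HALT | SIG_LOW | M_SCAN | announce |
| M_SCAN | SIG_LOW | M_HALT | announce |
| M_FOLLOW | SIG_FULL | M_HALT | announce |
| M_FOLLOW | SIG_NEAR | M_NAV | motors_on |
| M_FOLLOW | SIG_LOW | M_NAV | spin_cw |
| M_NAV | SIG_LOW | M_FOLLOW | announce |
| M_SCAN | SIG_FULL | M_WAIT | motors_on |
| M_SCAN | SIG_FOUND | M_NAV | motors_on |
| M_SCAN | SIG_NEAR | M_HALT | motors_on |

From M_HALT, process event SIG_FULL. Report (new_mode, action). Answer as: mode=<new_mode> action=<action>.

current mode = M_HALT; filter table to that mode:
  (M_HALT, SIG_NEAR) → (M_HALT, announce)
  (M_HALT, SIG_FOUND) → (M_WAIT, announce)
  (M_HALT, SIG_FULL) → (M_FOLLOW, motors_on)  ← event matches
  (M_HALT, SIG_LOW) → (M_SCAN, announce)
event = SIG_FULL selects (M_FOLLOW, motors_on)

mode=M_FOLLOW action=motors_on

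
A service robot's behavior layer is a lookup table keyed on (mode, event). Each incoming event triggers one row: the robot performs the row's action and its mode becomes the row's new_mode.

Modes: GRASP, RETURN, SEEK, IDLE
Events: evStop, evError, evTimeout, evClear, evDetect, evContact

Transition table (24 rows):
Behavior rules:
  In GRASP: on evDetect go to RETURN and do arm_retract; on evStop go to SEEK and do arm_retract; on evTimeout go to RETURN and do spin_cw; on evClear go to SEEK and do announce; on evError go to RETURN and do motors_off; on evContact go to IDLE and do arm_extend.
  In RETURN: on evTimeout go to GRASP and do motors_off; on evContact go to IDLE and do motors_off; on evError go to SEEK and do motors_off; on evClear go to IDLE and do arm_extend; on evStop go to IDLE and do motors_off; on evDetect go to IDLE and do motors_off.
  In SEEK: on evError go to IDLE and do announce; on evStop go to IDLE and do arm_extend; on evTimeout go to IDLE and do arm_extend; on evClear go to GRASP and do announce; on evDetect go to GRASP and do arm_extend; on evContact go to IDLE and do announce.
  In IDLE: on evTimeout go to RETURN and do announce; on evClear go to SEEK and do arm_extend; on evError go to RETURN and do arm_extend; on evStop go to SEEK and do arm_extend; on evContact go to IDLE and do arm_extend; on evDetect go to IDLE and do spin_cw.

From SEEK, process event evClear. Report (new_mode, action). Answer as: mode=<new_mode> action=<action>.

mode=GRASP action=announce

current mode = SEEK; filter table to that mode:
  (SEEK, evError) → (IDLE, announce)
  (SEEK, evStop) → (IDLE, arm_extend)
  (SEEK, evTimeout) → (IDLE, arm_extend)
  (SEEK, evClear) → (GRASP, announce)  ← event matches
  (SEEK, evDetect) → (GRASP, arm_extend)
  (SEEK, evContact) → (IDLE, announce)
event = evClear selects (GRASP, announce)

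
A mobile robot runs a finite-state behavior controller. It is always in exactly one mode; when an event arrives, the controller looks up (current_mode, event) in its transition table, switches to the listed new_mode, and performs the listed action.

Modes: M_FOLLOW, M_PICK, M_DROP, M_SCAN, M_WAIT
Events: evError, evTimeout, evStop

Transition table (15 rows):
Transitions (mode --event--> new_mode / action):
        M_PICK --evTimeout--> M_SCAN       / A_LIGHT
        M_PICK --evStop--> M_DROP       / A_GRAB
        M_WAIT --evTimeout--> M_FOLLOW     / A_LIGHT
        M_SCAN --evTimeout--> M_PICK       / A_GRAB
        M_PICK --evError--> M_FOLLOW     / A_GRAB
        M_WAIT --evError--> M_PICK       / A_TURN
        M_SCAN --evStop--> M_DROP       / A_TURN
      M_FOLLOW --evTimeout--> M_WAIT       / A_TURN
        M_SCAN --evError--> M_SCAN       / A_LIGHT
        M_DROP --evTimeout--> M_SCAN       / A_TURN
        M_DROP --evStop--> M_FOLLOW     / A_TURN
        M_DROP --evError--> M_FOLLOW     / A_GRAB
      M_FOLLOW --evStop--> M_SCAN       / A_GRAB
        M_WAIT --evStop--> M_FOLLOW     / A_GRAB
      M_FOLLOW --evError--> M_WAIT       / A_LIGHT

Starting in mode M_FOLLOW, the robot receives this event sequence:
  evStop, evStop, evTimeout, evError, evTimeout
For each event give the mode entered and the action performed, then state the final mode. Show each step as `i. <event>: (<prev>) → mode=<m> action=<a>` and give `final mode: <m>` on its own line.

1. evStop: (M_FOLLOW) → mode=M_SCAN action=A_GRAB
2. evStop: (M_SCAN) → mode=M_DROP action=A_TURN
3. evTimeout: (M_DROP) → mode=M_SCAN action=A_TURN
4. evError: (M_SCAN) → mode=M_SCAN action=A_LIGHT
5. evTimeout: (M_SCAN) → mode=M_PICK action=A_GRAB

final mode: M_PICK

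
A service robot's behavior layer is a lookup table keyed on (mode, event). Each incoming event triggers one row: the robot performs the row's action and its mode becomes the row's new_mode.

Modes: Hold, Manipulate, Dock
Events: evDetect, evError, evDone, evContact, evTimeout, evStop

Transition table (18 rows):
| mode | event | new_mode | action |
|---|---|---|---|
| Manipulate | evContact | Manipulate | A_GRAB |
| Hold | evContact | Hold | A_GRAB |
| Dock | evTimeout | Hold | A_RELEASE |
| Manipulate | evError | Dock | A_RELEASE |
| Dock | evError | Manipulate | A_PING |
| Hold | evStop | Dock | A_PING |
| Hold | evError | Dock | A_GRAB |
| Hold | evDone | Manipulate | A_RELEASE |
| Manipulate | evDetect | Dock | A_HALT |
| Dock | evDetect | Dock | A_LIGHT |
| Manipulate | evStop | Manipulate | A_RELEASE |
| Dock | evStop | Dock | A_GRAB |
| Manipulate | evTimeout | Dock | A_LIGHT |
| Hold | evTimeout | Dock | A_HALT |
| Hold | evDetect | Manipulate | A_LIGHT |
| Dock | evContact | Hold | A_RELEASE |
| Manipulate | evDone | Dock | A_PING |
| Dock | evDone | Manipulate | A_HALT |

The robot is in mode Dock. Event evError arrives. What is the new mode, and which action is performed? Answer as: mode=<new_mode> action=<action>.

current mode = Dock; filter table to that mode:
  (Dock, evTimeout) → (Hold, A_RELEASE)
  (Dock, evError) → (Manipulate, A_PING)  ← event matches
  (Dock, evDetect) → (Dock, A_LIGHT)
  (Dock, evStop) → (Dock, A_GRAB)
  (Dock, evContact) → (Hold, A_RELEASE)
  (Dock, evDone) → (Manipulate, A_HALT)
event = evError selects (Manipulate, A_PING)

mode=Manipulate action=A_PING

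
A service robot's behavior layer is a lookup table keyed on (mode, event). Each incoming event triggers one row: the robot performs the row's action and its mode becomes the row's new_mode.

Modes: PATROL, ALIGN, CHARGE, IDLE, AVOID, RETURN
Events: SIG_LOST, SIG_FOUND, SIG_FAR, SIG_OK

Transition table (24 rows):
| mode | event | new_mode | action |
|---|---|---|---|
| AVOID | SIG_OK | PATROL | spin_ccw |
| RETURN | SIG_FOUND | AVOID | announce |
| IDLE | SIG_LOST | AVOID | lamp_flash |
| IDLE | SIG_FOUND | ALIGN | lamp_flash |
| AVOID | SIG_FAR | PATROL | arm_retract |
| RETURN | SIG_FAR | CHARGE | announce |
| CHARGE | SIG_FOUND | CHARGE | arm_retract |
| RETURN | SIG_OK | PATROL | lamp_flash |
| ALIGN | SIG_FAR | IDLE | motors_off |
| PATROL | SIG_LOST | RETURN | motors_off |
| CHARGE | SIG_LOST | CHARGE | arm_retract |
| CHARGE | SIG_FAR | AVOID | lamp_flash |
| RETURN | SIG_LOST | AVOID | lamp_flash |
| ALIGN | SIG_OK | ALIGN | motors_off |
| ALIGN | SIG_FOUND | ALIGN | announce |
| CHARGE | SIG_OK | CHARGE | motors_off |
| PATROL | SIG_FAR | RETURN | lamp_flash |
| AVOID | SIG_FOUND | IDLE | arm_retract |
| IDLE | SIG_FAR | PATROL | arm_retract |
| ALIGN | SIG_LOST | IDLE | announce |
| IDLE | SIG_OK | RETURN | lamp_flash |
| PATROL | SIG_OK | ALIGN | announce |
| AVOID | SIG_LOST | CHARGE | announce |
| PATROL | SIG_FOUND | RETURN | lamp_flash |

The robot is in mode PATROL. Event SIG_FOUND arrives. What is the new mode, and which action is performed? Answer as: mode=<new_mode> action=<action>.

current mode = PATROL; filter table to that mode:
  (PATROL, SIG_LOST) → (RETURN, motors_off)
  (PATROL, SIG_FAR) → (RETURN, lamp_flash)
  (PATROL, SIG_OK) → (ALIGN, announce)
  (PATROL, SIG_FOUND) → (RETURN, lamp_flash)  ← event matches
event = SIG_FOUND selects (RETURN, lamp_flash)

mode=RETURN action=lamp_flash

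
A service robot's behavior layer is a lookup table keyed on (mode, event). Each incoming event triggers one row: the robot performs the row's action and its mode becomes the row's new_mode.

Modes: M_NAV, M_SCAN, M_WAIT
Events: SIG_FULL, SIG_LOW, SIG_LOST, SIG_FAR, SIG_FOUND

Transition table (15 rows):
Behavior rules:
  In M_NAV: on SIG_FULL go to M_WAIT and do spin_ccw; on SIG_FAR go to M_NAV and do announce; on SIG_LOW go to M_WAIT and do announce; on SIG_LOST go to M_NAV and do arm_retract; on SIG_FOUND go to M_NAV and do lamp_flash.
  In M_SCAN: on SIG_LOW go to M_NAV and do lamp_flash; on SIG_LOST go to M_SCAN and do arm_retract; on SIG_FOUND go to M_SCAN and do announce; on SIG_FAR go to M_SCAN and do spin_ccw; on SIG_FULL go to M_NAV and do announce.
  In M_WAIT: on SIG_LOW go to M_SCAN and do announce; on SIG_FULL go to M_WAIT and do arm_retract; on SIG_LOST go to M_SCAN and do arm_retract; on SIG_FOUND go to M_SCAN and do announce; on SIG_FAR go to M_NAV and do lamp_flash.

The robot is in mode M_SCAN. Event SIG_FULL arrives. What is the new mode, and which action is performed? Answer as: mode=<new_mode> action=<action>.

mode=M_NAV action=announce

current mode = M_SCAN; filter table to that mode:
  (M_SCAN, SIG_LOW) → (M_NAV, lamp_flash)
  (M_SCAN, SIG_LOST) → (M_SCAN, arm_retract)
  (M_SCAN, SIG_FOUND) → (M_SCAN, announce)
  (M_SCAN, SIG_FAR) → (M_SCAN, spin_ccw)
  (M_SCAN, SIG_FULL) → (M_NAV, announce)  ← event matches
event = SIG_FULL selects (M_NAV, announce)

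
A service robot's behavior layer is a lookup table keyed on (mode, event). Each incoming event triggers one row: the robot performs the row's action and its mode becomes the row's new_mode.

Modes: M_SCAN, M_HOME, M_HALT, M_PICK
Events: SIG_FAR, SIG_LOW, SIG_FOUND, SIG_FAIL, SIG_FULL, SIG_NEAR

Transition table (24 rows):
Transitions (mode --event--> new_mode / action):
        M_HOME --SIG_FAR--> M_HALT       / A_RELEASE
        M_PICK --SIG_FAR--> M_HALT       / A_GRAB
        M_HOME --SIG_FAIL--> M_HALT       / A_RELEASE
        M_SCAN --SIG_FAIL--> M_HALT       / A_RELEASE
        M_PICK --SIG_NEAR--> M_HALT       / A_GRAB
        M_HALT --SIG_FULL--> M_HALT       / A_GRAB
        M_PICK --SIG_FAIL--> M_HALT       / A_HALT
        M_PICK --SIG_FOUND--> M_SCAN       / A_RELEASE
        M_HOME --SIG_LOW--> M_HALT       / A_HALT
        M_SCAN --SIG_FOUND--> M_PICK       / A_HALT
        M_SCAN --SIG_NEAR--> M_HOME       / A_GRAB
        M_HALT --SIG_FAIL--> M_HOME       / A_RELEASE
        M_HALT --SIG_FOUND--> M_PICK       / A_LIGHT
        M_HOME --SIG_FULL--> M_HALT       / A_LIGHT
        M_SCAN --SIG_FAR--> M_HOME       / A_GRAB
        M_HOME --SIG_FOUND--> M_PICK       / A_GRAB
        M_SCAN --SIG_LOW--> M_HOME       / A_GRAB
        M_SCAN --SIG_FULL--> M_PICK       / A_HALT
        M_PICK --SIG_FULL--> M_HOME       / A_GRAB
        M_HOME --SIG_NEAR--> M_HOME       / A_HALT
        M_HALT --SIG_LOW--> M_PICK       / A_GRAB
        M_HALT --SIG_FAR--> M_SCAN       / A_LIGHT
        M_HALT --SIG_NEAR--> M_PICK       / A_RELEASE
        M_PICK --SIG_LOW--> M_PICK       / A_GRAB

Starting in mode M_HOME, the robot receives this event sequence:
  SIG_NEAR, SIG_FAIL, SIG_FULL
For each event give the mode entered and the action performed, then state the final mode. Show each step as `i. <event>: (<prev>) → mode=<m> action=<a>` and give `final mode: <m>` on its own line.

1. SIG_NEAR: (M_HOME) → mode=M_HOME action=A_HALT
2. SIG_FAIL: (M_HOME) → mode=M_HALT action=A_RELEASE
3. SIG_FULL: (M_HALT) → mode=M_HALT action=A_GRAB

final mode: M_HALT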